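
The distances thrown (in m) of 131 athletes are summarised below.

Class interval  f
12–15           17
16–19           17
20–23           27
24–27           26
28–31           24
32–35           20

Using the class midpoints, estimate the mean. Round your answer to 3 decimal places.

Midpoints: 13.5, 17.5, 21.5, 25.5, 29.5, 33.5
Σfm = 17×13.5 + 17×17.5 + 27×21.5 + 26×25.5 + 24×29.5 + 20×33.5 = 3148.5
n = Σf = 131
Mean = 3148.5 / 131 = 24.0344

24.034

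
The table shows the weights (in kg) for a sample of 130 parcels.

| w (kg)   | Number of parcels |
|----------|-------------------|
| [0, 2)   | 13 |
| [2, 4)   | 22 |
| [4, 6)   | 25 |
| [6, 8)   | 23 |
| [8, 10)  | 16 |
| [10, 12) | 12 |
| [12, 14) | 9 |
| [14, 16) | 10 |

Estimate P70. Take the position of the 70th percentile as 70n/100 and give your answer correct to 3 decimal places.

9.000

Cumulative frequencies: 13, 35, 60, 83, 99, 111, 120, 130
n = 130; position = 70n/100 = 91.
This falls in the class [8, 10): L = 8, F = 83, f = 16, h = 2.
70th percentile ≈ 8 + ((91 − 83) / 16) × 2 = 9.0000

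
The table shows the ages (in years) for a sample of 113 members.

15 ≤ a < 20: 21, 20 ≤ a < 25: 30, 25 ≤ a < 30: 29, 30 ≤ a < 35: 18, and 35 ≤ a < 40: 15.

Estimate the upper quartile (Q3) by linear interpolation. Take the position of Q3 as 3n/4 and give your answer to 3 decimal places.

31.319

Cumulative frequencies: 21, 51, 80, 98, 113
n = 113; position = 3n/4 = 84.75.
This falls in the class 30 ≤ a < 35: L = 30, F = 80, f = 18, h = 5.
Upper quartile ≈ 30 + ((84.75 − 80) / 18) × 5 = 31.3194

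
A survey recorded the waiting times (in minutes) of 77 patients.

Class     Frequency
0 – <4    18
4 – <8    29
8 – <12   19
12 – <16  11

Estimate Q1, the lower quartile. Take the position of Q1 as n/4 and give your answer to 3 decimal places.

Cumulative frequencies: 18, 47, 66, 77
n = 77; position = n/4 = 19.25.
This falls in the class 4 – <8: L = 4, F = 18, f = 29, h = 4.
Lower quartile ≈ 4 + ((19.25 − 18) / 29) × 4 = 4.1724

4.172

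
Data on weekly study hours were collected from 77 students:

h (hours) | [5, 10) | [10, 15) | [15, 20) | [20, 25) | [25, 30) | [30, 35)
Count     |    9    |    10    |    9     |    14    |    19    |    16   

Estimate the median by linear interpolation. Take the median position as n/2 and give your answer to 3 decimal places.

Cumulative frequencies: 9, 19, 28, 42, 61, 77
n = 77; position = n/2 = 38.5.
This falls in the class [20, 25): L = 20, F = 28, f = 14, h = 5.
Median ≈ 20 + ((38.5 − 28) / 14) × 5 = 23.7500

23.750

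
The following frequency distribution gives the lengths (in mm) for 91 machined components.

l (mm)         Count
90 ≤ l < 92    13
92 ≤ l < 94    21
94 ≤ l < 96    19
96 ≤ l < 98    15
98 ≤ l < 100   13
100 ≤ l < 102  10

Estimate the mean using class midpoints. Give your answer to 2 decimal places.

95.53

Midpoints: 91, 93, 95, 97, 99, 101
Σfm = 13×91 + 21×93 + 19×95 + 15×97 + 13×99 + 10×101 = 8693
n = Σf = 91
Mean = 8693 / 91 = 95.5275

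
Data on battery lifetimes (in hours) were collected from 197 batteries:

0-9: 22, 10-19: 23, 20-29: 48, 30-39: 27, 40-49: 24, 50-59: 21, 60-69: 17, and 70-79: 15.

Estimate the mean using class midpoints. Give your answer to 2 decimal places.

Midpoints: 4.5, 14.5, 24.5, 34.5, 44.5, 54.5, 64.5, 74.5
Σfm = 22×4.5 + 23×14.5 + 48×24.5 + 27×34.5 + 24×44.5 + 21×54.5 + 17×64.5 + 15×74.5 = 6966.5
n = Σf = 197
Mean = 6966.5 / 197 = 35.3629

35.36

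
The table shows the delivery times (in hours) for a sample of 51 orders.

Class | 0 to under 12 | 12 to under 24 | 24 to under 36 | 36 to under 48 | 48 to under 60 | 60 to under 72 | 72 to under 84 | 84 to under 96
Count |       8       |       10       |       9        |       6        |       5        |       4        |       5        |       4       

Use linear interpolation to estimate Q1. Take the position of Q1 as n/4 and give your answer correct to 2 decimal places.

Cumulative frequencies: 8, 18, 27, 33, 38, 42, 47, 51
n = 51; position = n/4 = 12.75.
This falls in the class 12 to under 24: L = 12, F = 8, f = 10, h = 12.
Lower quartile ≈ 12 + ((12.75 − 8) / 10) × 12 = 17.7000

17.70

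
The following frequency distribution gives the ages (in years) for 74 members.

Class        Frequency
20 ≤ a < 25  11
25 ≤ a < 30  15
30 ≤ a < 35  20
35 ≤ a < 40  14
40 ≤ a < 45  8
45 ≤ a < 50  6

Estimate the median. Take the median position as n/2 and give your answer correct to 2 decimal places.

32.75

Cumulative frequencies: 11, 26, 46, 60, 68, 74
n = 74; position = n/2 = 37.
This falls in the class 30 ≤ a < 35: L = 30, F = 26, f = 20, h = 5.
Median ≈ 30 + ((37 − 26) / 20) × 5 = 32.7500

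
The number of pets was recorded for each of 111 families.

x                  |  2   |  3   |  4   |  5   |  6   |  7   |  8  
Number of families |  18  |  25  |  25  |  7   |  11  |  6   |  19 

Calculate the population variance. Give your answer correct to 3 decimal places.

4.247

Values: 2, 3, 4, 5, 6, 7, 8
n = 111, Σfx = 506, mean = 4.5586
Σfx² = 2778
Σf(x − x̄)² = Σfx² − (Σfx)²/n = 2778 − 506²/111 = 471.3694
Population variance = 471.3694 / 111 = 4.2466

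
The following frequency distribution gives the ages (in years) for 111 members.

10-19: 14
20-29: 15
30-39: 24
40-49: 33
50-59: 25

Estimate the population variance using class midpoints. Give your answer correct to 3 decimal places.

170.798

Midpoints: 14.5, 24.5, 34.5, 44.5, 54.5
n = 111, Σfm = 4229.5, mean = 38.1036
Σfm² = 180117.75
Σf(m − x̄)² = Σfm² − (Σfm)²/n = 180117.75 − 4229.5²/111 = 18958.5586
Population variance = 18958.5586 / 111 = 170.7978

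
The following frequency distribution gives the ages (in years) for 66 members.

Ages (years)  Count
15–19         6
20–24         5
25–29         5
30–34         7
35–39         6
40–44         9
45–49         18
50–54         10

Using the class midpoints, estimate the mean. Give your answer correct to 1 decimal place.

38.4

Midpoints: 17, 22, 27, 32, 37, 42, 47, 52
Σfm = 6×17 + 5×22 + 5×27 + 7×32 + 6×37 + 9×42 + 18×47 + 10×52 = 2537
n = Σf = 66
Mean = 2537 / 66 = 38.4394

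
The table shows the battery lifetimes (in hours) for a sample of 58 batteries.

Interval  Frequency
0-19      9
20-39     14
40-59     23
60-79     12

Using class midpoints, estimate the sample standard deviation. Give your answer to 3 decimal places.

Midpoints: 9.5, 29.5, 49.5, 69.5
n = 58, Σfm = 2471, mean = 42.6034
Σfm² = 127314.5
Σf(m − x̄)² = Σfm² − (Σfm)²/n = 127314.5 − 2471²/58 = 22041.3793
Sample variance = 22041.3793 / 57 = 386.6909
Standard deviation = √386.6909 = 19.6645

19.664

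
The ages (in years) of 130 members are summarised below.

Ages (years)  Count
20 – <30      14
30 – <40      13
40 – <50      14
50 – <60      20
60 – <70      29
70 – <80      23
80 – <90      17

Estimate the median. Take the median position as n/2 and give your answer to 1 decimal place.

Cumulative frequencies: 14, 27, 41, 61, 90, 113, 130
n = 130; position = n/2 = 65.
This falls in the class 60 – <70: L = 60, F = 61, f = 29, h = 10.
Median ≈ 60 + ((65 − 61) / 29) × 10 = 61.3793

61.4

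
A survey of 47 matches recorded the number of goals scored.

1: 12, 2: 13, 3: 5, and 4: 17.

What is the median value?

2

Cumulative frequencies: 12, 25, 30, 47
n = 47, so the median is the value in position (n+1)/2 = 24.
Position 24 falls at value 2.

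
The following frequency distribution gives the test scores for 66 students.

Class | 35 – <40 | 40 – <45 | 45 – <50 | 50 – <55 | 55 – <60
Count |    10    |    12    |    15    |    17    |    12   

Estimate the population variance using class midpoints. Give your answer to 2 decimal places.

43.85

Midpoints: 37.5, 42.5, 47.5, 52.5, 57.5
n = 66, Σfm = 3180, mean = 48.1818
Σfm² = 156112.5
Σf(m − x̄)² = Σfm² − (Σfm)²/n = 156112.5 − 3180²/66 = 2894.3182
Population variance = 2894.3182 / 66 = 43.8533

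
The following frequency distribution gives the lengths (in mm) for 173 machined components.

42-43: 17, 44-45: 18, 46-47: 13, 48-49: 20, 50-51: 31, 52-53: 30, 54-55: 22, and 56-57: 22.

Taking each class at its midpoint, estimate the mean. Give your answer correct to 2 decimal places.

Midpoints: 42.5, 44.5, 46.5, 48.5, 50.5, 52.5, 54.5, 56.5
Σfm = 17×42.5 + 18×44.5 + 13×46.5 + 20×48.5 + 31×50.5 + 30×52.5 + 22×54.5 + 22×56.5 = 8680.5
n = Σf = 173
Mean = 8680.5 / 173 = 50.1763

50.18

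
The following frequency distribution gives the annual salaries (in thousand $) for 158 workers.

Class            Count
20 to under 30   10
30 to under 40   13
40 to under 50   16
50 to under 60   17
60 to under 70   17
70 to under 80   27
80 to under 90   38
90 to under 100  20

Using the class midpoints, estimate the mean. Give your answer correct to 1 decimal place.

67.2

Midpoints: 25, 35, 45, 55, 65, 75, 85, 95
Σfm = 10×25 + 13×35 + 16×45 + 17×55 + 17×65 + 27×75 + 38×85 + 20×95 = 10620
n = Σf = 158
Mean = 10620 / 158 = 67.2152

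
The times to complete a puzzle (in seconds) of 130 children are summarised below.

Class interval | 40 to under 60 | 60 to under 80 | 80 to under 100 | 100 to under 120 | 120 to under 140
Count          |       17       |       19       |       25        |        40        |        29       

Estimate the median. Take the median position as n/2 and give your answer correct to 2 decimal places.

Cumulative frequencies: 17, 36, 61, 101, 130
n = 130; position = n/2 = 65.
This falls in the class 100 to under 120: L = 100, F = 61, f = 40, h = 20.
Median ≈ 100 + ((65 − 61) / 40) × 20 = 102.0000

102.00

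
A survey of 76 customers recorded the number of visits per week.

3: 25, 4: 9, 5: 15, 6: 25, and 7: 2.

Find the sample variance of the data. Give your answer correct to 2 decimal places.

1.74

Values: 3, 4, 5, 6, 7
n = 76, Σfx = 350, mean = 4.6053
Σfx² = 1742
Σf(x − x̄)² = Σfx² − (Σfx)²/n = 1742 − 350²/76 = 130.1579
Sample variance = 130.1579 / 75 = 1.7354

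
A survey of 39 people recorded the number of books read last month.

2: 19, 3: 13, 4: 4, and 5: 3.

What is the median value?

Cumulative frequencies: 19, 32, 36, 39
n = 39, so the median is the value in position (n+1)/2 = 20.
Position 20 falls at value 3.

3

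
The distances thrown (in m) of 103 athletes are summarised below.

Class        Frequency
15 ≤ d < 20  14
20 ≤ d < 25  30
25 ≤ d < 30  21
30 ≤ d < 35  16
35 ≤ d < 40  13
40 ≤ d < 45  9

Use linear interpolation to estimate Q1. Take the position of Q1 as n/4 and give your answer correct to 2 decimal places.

21.96

Cumulative frequencies: 14, 44, 65, 81, 94, 103
n = 103; position = n/4 = 25.75.
This falls in the class 20 ≤ d < 25: L = 20, F = 14, f = 30, h = 5.
Lower quartile ≈ 20 + ((25.75 − 14) / 30) × 5 = 21.9583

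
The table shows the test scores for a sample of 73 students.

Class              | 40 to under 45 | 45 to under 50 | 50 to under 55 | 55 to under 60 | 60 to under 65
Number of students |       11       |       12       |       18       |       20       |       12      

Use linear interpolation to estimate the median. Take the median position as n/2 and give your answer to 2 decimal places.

53.75

Cumulative frequencies: 11, 23, 41, 61, 73
n = 73; position = n/2 = 36.5.
This falls in the class 50 to under 55: L = 50, F = 23, f = 18, h = 5.
Median ≈ 50 + ((36.5 − 23) / 18) × 5 = 53.7500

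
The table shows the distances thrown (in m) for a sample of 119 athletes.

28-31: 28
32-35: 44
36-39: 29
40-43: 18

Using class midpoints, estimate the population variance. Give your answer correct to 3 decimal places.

Midpoints: 29.5, 33.5, 37.5, 41.5
n = 119, Σfm = 4134.5, mean = 34.7437
Σfm² = 145527.75
Σf(m − x̄)² = Σfm² − (Σfm)²/n = 145527.75 − 4134.5²/119 = 1879.9328
Population variance = 1879.9328 / 119 = 15.7978

15.798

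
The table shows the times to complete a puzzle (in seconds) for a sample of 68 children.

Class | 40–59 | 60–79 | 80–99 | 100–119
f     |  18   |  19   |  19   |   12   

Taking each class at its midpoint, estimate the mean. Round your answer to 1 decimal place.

Midpoints: 49.5, 69.5, 89.5, 109.5
Σfm = 18×49.5 + 19×69.5 + 19×89.5 + 12×109.5 = 5226
n = Σf = 68
Mean = 5226 / 68 = 76.8529

76.9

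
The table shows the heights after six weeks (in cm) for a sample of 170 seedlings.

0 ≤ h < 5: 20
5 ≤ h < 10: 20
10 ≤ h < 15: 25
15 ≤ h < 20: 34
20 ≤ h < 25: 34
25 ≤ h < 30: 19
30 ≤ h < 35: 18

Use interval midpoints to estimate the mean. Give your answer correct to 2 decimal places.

Midpoints: 2.5, 7.5, 12.5, 17.5, 22.5, 27.5, 32.5
Σfm = 20×2.5 + 20×7.5 + 25×12.5 + 34×17.5 + 34×22.5 + 19×27.5 + 18×32.5 = 2980
n = Σf = 170
Mean = 2980 / 170 = 17.5294

17.53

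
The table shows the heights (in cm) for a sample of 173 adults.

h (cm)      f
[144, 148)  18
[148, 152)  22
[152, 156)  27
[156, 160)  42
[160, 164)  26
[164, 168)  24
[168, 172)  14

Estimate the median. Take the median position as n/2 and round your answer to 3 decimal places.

Cumulative frequencies: 18, 40, 67, 109, 135, 159, 173
n = 173; position = n/2 = 86.5.
This falls in the class [156, 160): L = 156, F = 67, f = 42, h = 4.
Median ≈ 156 + ((86.5 − 67) / 42) × 4 = 157.8571

157.857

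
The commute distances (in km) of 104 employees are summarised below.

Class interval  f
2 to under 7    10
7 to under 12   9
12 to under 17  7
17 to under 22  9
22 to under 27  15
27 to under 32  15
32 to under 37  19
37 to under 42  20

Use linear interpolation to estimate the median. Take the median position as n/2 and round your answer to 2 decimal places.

Cumulative frequencies: 10, 19, 26, 35, 50, 65, 84, 104
n = 104; position = n/2 = 52.
This falls in the class 27 to under 32: L = 27, F = 50, f = 15, h = 5.
Median ≈ 27 + ((52 − 50) / 15) × 5 = 27.6667

27.67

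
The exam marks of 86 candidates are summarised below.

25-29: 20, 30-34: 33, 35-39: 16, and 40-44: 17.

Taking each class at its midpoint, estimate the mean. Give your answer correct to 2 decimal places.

33.74

Midpoints: 27, 32, 37, 42
Σfm = 20×27 + 33×32 + 16×37 + 17×42 = 2902
n = Σf = 86
Mean = 2902 / 86 = 33.7442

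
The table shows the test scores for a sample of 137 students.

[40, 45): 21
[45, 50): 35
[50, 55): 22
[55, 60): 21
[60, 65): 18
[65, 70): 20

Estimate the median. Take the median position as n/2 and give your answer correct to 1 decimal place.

52.8

Cumulative frequencies: 21, 56, 78, 99, 117, 137
n = 137; position = n/2 = 68.5.
This falls in the class [50, 55): L = 50, F = 56, f = 22, h = 5.
Median ≈ 50 + ((68.5 − 56) / 22) × 5 = 52.8409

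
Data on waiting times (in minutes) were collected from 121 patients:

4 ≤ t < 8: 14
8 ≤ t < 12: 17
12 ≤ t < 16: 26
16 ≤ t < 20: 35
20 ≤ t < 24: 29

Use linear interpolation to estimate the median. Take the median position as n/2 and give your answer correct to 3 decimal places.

16.400

Cumulative frequencies: 14, 31, 57, 92, 121
n = 121; position = n/2 = 60.5.
This falls in the class 16 ≤ t < 20: L = 16, F = 57, f = 35, h = 4.
Median ≈ 16 + ((60.5 − 57) / 35) × 4 = 16.4000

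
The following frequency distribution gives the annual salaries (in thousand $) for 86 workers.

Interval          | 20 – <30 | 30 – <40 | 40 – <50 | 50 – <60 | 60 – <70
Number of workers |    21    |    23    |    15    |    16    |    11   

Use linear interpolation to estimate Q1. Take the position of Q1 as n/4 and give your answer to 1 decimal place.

30.2

Cumulative frequencies: 21, 44, 59, 75, 86
n = 86; position = n/4 = 21.5.
This falls in the class 30 – <40: L = 30, F = 21, f = 23, h = 10.
Lower quartile ≈ 30 + ((21.5 − 21) / 23) × 10 = 30.2174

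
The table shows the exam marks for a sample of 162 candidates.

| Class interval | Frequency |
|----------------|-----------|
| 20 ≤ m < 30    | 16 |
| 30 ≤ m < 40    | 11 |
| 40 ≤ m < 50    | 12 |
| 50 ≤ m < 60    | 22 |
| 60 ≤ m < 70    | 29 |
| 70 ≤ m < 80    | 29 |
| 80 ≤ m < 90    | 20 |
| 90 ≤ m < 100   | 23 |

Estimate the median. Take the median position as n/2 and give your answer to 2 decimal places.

66.90

Cumulative frequencies: 16, 27, 39, 61, 90, 119, 139, 162
n = 162; position = n/2 = 81.
This falls in the class 60 ≤ m < 70: L = 60, F = 61, f = 29, h = 10.
Median ≈ 60 + ((81 − 61) / 29) × 10 = 66.8966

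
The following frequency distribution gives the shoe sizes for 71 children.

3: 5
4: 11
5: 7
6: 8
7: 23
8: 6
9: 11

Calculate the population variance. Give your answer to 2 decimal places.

Values: 3, 4, 5, 6, 7, 8, 9
n = 71, Σfx = 450, mean = 6.3380
Σfx² = 3086
Σf(x − x̄)² = Σfx² − (Σfx)²/n = 3086 − 450²/71 = 233.8873
Population variance = 233.8873 / 71 = 3.2942

3.29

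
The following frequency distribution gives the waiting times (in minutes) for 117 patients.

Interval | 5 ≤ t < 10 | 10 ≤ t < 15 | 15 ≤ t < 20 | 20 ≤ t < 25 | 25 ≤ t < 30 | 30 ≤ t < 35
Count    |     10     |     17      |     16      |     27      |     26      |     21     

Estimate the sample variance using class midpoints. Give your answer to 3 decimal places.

60.942

Midpoints: 7.5, 12.5, 17.5, 22.5, 27.5, 32.5
n = 117, Σfm = 2572.5, mean = 21.9872
Σfm² = 63631.25
Σf(m − x̄)² = Σfm² − (Σfm)²/n = 63631.25 − 2572.5²/117 = 7069.2308
Sample variance = 7069.2308 / 116 = 60.9416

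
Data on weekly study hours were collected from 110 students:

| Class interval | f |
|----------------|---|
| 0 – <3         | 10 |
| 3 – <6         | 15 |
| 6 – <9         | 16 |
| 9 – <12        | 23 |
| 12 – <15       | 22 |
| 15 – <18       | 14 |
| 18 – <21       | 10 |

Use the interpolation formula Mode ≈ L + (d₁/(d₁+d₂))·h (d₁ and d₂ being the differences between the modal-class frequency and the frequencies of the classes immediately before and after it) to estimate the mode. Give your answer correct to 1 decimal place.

11.6

Modal class: 9 – <12 (highest frequency 23).
d₁ = 23 − 16 = 7, d₂ = 23 − 22 = 1
Mode ≈ 9 + (7/(7+1)) × 3 = 9 + 2.6250 = 11.6250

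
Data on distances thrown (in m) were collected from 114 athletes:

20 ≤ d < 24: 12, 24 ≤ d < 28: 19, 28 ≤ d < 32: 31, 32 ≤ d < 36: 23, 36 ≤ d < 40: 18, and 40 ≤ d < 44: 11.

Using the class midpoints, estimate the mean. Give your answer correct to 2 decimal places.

31.72

Midpoints: 22, 26, 30, 34, 38, 42
Σfm = 12×22 + 19×26 + 31×30 + 23×34 + 18×38 + 11×42 = 3616
n = Σf = 114
Mean = 3616 / 114 = 31.7193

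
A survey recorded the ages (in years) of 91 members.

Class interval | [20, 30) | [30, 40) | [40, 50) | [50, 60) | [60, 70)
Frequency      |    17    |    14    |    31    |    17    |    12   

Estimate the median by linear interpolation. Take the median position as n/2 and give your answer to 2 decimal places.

Cumulative frequencies: 17, 31, 62, 79, 91
n = 91; position = n/2 = 45.5.
This falls in the class [40, 50): L = 40, F = 31, f = 31, h = 10.
Median ≈ 40 + ((45.5 − 31) / 31) × 10 = 44.6774

44.68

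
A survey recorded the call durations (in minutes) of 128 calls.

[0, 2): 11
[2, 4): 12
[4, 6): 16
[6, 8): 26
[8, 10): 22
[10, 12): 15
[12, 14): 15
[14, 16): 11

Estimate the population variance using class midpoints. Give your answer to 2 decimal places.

16.25

Midpoints: 1, 3, 5, 7, 9, 11, 13, 15
n = 128, Σfm = 1032, mean = 8.0625
Σfm² = 10400
Σf(m − x̄)² = Σfm² − (Σfm)²/n = 10400 − 1032²/128 = 2079.5000
Population variance = 2079.5000 / 128 = 16.2461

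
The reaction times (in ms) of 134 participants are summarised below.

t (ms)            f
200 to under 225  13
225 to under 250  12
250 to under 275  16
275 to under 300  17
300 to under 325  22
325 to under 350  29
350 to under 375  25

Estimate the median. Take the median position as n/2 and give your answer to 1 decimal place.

310.2

Cumulative frequencies: 13, 25, 41, 58, 80, 109, 134
n = 134; position = n/2 = 67.
This falls in the class 300 to under 325: L = 300, F = 58, f = 22, h = 25.
Median ≈ 300 + ((67 − 58) / 22) × 25 = 310.2273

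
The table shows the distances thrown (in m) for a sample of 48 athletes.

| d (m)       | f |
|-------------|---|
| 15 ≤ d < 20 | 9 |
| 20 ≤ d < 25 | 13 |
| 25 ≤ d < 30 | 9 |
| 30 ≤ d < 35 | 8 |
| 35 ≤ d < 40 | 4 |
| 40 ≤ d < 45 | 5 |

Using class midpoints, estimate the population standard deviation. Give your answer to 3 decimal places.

Midpoints: 17.5, 22.5, 27.5, 32.5, 37.5, 42.5
n = 48, Σfm = 1320, mean = 27.5000
Σfm² = 39250
Σf(m − x̄)² = Σfm² − (Σfm)²/n = 39250 − 1320²/48 = 2950.0000
Population variance = 2950.0000 / 48 = 61.4583
Standard deviation = √61.4583 = 7.8395

7.840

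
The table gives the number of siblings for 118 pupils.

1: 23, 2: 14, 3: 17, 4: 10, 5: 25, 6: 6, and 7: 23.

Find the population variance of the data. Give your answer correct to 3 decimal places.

4.538

Values: 1, 2, 3, 4, 5, 6, 7
n = 118, Σfx = 464, mean = 3.9322
Σfx² = 2360
Σf(x − x̄)² = Σfx² − (Σfx)²/n = 2360 − 464²/118 = 535.4576
Population variance = 535.4576 / 118 = 4.5378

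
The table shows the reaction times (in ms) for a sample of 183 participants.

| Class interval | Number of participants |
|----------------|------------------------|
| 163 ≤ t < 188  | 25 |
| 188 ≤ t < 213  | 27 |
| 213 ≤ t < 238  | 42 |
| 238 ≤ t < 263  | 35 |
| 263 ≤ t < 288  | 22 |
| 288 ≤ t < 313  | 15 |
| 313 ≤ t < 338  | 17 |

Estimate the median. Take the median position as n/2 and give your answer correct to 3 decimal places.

Cumulative frequencies: 25, 52, 94, 129, 151, 166, 183
n = 183; position = n/2 = 91.5.
This falls in the class 213 ≤ t < 238: L = 213, F = 52, f = 42, h = 25.
Median ≈ 213 + ((91.5 − 52) / 42) × 25 = 236.5119

236.512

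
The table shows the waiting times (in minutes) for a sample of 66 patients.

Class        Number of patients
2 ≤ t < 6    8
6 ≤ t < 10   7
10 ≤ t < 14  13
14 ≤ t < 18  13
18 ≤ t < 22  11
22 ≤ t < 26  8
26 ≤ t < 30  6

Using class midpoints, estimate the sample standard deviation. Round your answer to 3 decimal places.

7.180

Midpoints: 4, 8, 12, 16, 20, 24, 28
n = 66, Σfm = 1032, mean = 15.6364
Σfm² = 19488
Σf(m − x̄)² = Σfm² − (Σfm)²/n = 19488 − 1032²/66 = 3351.2727
Sample variance = 3351.2727 / 65 = 51.5580
Standard deviation = √51.5580 = 7.1804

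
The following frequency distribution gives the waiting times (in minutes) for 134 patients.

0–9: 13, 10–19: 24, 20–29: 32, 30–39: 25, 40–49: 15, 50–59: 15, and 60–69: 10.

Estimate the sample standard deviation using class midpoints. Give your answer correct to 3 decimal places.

17.246

Midpoints: 4.5, 14.5, 24.5, 34.5, 44.5, 54.5, 64.5
n = 134, Σfm = 4183, mean = 31.2164
Σfm² = 170133.5
Σf(m − x̄)² = Σfm² − (Σfm)²/n = 170133.5 − 4183²/134 = 39555.2239
Sample variance = 39555.2239 / 133 = 297.4077
Standard deviation = √297.4077 = 17.2455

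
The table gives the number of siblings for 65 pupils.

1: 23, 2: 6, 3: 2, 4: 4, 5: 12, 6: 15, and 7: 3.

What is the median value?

Cumulative frequencies: 23, 29, 31, 35, 47, 62, 65
n = 65, so the median is the value in position (n+1)/2 = 33.
Position 33 falls at value 4.

4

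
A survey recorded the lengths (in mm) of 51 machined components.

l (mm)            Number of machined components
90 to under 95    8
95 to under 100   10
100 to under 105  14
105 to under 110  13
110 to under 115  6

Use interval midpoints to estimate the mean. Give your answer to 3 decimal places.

Midpoints: 92.5, 97.5, 102.5, 107.5, 112.5
Σfm = 8×92.5 + 10×97.5 + 14×102.5 + 13×107.5 + 6×112.5 = 5222.5
n = Σf = 51
Mean = 5222.5 / 51 = 102.4020

102.402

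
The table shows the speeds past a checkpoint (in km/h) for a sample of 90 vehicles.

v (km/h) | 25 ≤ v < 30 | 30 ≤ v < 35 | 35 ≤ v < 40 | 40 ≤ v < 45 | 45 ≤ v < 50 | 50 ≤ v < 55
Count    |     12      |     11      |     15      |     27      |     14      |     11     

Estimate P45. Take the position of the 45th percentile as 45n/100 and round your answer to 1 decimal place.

Cumulative frequencies: 12, 23, 38, 65, 79, 90
n = 90; position = 45n/100 = 40.5.
This falls in the class 40 ≤ v < 45: L = 40, F = 38, f = 27, h = 5.
45th percentile ≈ 40 + ((40.5 − 38) / 27) × 5 = 40.4630

40.5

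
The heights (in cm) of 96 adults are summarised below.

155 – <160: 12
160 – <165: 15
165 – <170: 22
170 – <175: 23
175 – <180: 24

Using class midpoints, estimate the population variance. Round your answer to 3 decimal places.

Midpoints: 157.5, 162.5, 167.5, 172.5, 177.5
n = 96, Σfm = 16240, mean = 169.1667
Σfm² = 2751550
Σf(m − x̄)² = Σfm² − (Σfm)²/n = 2751550 − 16240²/96 = 4283.3333
Population variance = 4283.3333 / 96 = 44.6181

44.618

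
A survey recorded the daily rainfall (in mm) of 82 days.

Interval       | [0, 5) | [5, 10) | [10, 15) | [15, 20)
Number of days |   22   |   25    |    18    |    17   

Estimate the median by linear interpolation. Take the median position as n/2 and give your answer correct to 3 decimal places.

Cumulative frequencies: 22, 47, 65, 82
n = 82; position = n/2 = 41.
This falls in the class [5, 10): L = 5, F = 22, f = 25, h = 5.
Median ≈ 5 + ((41 − 22) / 25) × 5 = 8.8000

8.800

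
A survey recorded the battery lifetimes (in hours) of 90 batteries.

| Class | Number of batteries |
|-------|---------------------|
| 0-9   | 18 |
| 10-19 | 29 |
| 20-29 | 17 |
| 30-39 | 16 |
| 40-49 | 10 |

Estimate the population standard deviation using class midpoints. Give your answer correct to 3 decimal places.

Midpoints: 4.5, 14.5, 24.5, 34.5, 44.5
n = 90, Σfm = 1915, mean = 21.2778
Σfm² = 55512.5
Σf(m − x̄)² = Σfm² − (Σfm)²/n = 55512.5 − 1915²/90 = 14765.5556
Population variance = 14765.5556 / 90 = 164.0617
Standard deviation = √164.0617 = 12.8087

12.809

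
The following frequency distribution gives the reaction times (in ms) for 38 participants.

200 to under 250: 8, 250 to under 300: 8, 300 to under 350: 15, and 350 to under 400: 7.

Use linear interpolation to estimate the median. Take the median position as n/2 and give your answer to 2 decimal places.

Cumulative frequencies: 8, 16, 31, 38
n = 38; position = n/2 = 19.
This falls in the class 300 to under 350: L = 300, F = 16, f = 15, h = 50.
Median ≈ 300 + ((19 − 16) / 15) × 50 = 310.0000

310.00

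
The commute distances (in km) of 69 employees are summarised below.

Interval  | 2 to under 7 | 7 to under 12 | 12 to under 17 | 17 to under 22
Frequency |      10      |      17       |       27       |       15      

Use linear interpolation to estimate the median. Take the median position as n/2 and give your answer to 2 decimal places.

13.39

Cumulative frequencies: 10, 27, 54, 69
n = 69; position = n/2 = 34.5.
This falls in the class 12 to under 17: L = 12, F = 27, f = 27, h = 5.
Median ≈ 12 + ((34.5 − 27) / 27) × 5 = 13.3889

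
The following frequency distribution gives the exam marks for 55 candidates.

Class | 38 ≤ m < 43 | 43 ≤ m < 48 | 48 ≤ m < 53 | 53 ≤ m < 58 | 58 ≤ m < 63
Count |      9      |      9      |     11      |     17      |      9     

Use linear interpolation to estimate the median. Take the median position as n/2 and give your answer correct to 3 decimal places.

Cumulative frequencies: 9, 18, 29, 46, 55
n = 55; position = n/2 = 27.5.
This falls in the class 48 ≤ m < 53: L = 48, F = 18, f = 11, h = 5.
Median ≈ 48 + ((27.5 − 18) / 11) × 5 = 52.3182

52.318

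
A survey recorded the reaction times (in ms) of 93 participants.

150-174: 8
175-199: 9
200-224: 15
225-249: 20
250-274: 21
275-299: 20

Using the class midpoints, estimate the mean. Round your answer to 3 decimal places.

Midpoints: 162, 187, 212, 237, 262, 287
Σfm = 8×162 + 9×187 + 15×212 + 20×237 + 21×262 + 20×287 = 22141
n = Σf = 93
Mean = 22141 / 93 = 238.0753

238.075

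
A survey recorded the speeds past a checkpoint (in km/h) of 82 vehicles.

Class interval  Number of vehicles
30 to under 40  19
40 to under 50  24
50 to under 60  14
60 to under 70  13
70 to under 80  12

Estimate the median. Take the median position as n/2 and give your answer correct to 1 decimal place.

Cumulative frequencies: 19, 43, 57, 70, 82
n = 82; position = n/2 = 41.
This falls in the class 40 to under 50: L = 40, F = 19, f = 24, h = 10.
Median ≈ 40 + ((41 − 19) / 24) × 10 = 49.1667

49.2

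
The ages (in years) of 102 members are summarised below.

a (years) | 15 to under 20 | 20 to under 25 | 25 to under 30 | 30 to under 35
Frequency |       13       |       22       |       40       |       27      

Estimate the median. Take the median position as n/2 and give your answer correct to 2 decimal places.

27.00

Cumulative frequencies: 13, 35, 75, 102
n = 102; position = n/2 = 51.
This falls in the class 25 to under 30: L = 25, F = 35, f = 40, h = 5.
Median ≈ 25 + ((51 − 35) / 40) × 5 = 27.0000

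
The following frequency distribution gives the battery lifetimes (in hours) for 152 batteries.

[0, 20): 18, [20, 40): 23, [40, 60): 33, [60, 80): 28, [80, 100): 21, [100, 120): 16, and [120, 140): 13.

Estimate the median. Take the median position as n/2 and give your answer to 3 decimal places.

61.429

Cumulative frequencies: 18, 41, 74, 102, 123, 139, 152
n = 152; position = n/2 = 76.
This falls in the class [60, 80): L = 60, F = 74, f = 28, h = 20.
Median ≈ 60 + ((76 − 74) / 28) × 20 = 61.4286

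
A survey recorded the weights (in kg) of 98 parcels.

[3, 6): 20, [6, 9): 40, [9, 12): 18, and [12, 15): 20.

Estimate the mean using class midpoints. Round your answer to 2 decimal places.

8.66

Midpoints: 4.5, 7.5, 10.5, 13.5
Σfm = 20×4.5 + 40×7.5 + 18×10.5 + 20×13.5 = 849
n = Σf = 98
Mean = 849 / 98 = 8.6633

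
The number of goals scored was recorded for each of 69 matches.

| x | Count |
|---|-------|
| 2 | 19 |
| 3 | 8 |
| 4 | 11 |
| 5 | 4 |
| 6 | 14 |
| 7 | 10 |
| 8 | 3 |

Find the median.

4

Cumulative frequencies: 19, 27, 38, 42, 56, 66, 69
n = 69, so the median is the value in position (n+1)/2 = 35.
Position 35 falls at value 4.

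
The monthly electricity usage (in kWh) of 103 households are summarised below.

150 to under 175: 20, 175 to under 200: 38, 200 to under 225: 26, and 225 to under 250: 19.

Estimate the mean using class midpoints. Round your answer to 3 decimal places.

Midpoints: 162.5, 187.5, 212.5, 237.5
Σfm = 20×162.5 + 38×187.5 + 26×212.5 + 19×237.5 = 20412.5
n = Σf = 103
Mean = 20412.5 / 103 = 198.1796

198.180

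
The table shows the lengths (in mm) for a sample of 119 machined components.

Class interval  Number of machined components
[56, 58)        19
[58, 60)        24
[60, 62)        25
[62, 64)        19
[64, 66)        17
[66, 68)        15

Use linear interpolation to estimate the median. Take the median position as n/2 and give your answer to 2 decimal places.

Cumulative frequencies: 19, 43, 68, 87, 104, 119
n = 119; position = n/2 = 59.5.
This falls in the class [60, 62): L = 60, F = 43, f = 25, h = 2.
Median ≈ 60 + ((59.5 − 43) / 25) × 2 = 61.3200

61.32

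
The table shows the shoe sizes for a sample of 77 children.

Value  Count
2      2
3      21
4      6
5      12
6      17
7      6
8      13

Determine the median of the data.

5

Cumulative frequencies: 2, 23, 29, 41, 58, 64, 77
n = 77, so the median is the value in position (n+1)/2 = 39.
Position 39 falls at value 5.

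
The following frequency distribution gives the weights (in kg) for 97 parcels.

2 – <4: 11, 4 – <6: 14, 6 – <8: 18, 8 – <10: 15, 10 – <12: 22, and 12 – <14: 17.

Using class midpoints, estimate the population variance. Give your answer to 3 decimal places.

10.620

Midpoints: 3, 5, 7, 9, 11, 13
n = 97, Σfm = 827, mean = 8.5258
Σfm² = 8081
Σf(m − x̄)² = Σfm² − (Σfm)²/n = 8081 − 827²/97 = 1030.1856
Population variance = 1030.1856 / 97 = 10.6205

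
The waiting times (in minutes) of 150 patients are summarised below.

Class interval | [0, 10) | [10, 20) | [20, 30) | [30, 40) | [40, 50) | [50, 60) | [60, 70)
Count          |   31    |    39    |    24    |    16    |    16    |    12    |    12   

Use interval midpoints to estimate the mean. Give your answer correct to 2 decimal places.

27.07

Midpoints: 5, 15, 25, 35, 45, 55, 65
Σfm = 31×5 + 39×15 + 24×25 + 16×35 + 16×45 + 12×55 + 12×65 = 4060
n = Σf = 150
Mean = 4060 / 150 = 27.0667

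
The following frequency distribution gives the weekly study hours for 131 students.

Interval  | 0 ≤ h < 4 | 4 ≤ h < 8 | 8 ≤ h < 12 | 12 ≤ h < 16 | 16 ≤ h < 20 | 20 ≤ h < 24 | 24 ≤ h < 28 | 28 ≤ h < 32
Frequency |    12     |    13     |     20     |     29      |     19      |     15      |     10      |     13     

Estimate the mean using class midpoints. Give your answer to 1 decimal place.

Midpoints: 2, 6, 10, 14, 18, 22, 26, 30
Σfm = 12×2 + 13×6 + 20×10 + 29×14 + 19×18 + 15×22 + 10×26 + 13×30 = 2030
n = Σf = 131
Mean = 2030 / 131 = 15.4962

15.5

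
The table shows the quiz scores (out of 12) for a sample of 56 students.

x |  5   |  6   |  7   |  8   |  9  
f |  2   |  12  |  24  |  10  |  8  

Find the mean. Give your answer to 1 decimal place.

Values: 5, 6, 7, 8, 9
Σfx = 2×5 + 12×6 + 24×7 + 10×8 + 8×9 = 402
n = Σf = 56
Mean = 402 / 56 = 7.1786

7.2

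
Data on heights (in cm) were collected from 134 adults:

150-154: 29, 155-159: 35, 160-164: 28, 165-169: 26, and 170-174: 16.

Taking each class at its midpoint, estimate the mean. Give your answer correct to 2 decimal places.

Midpoints: 152, 157, 162, 167, 172
Σfm = 29×152 + 35×157 + 28×162 + 26×167 + 16×172 = 21533
n = Σf = 134
Mean = 21533 / 134 = 160.6940

160.69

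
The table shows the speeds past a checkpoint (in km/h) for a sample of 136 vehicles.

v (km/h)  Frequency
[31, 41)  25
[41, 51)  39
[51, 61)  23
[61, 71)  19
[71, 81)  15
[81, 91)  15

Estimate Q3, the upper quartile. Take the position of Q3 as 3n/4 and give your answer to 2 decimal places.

68.89

Cumulative frequencies: 25, 64, 87, 106, 121, 136
n = 136; position = 3n/4 = 102.
This falls in the class [61, 71): L = 61, F = 87, f = 19, h = 10.
Upper quartile ≈ 61 + ((102 − 87) / 19) × 10 = 68.8947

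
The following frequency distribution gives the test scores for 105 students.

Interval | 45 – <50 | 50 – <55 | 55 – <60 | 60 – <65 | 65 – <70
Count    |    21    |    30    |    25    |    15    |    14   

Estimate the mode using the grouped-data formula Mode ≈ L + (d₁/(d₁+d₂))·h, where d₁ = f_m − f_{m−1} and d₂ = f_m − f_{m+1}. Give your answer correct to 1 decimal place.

Modal class: 50 – <55 (highest frequency 30).
d₁ = 30 − 21 = 9, d₂ = 30 − 25 = 5
Mode ≈ 50 + (9/(9+5)) × 5 = 50 + 3.2143 = 53.2143

53.2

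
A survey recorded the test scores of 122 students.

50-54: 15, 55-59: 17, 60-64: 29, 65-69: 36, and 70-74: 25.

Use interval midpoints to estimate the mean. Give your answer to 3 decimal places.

63.598

Midpoints: 52, 57, 62, 67, 72
Σfm = 15×52 + 17×57 + 29×62 + 36×67 + 25×72 = 7759
n = Σf = 122
Mean = 7759 / 122 = 63.5984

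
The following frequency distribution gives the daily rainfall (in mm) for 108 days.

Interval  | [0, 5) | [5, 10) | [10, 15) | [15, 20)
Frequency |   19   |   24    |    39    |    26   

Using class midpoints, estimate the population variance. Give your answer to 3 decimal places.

26.389

Midpoints: 2.5, 7.5, 12.5, 17.5
n = 108, Σfm = 1170, mean = 10.8333
Σfm² = 15525
Σf(m − x̄)² = Σfm² − (Σfm)²/n = 15525 − 1170²/108 = 2850.0000
Population variance = 2850.0000 / 108 = 26.3889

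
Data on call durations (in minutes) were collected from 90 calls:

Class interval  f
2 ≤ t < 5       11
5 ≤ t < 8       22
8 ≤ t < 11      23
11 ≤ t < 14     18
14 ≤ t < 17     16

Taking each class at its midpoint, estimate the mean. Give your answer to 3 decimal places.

9.700

Midpoints: 3.5, 6.5, 9.5, 12.5, 15.5
Σfm = 11×3.5 + 22×6.5 + 23×9.5 + 18×12.5 + 16×15.5 = 873
n = Σf = 90
Mean = 873 / 90 = 9.7000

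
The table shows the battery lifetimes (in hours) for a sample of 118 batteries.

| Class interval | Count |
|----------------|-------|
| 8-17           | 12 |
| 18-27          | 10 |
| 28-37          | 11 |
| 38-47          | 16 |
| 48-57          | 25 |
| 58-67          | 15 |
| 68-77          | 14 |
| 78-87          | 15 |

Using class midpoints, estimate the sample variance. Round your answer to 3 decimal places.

Midpoints: 12.5, 22.5, 32.5, 42.5, 52.5, 62.5, 72.5, 82.5
n = 118, Σfm = 5915, mean = 50.1271
Σfm² = 350637.5
Σf(m − x̄)² = Σfm² − (Σfm)²/n = 350637.5 − 5915²/118 = 54135.5932
Sample variance = 54135.5932 / 117 = 462.6974

462.697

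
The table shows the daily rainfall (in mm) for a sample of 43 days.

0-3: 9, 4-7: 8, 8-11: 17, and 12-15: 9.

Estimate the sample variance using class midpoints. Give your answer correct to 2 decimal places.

Midpoints: 1.5, 5.5, 9.5, 13.5
n = 43, Σfm = 340.5, mean = 7.9186
Σfm² = 3436.75
Σf(m − x̄)² = Σfm² − (Σfm)²/n = 3436.75 − 340.5²/43 = 740.4651
Sample variance = 740.4651 / 42 = 17.6301

17.63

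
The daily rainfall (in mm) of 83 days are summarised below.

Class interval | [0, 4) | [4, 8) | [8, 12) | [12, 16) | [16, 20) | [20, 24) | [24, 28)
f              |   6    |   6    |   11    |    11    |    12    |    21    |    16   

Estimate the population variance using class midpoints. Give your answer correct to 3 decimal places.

54.780

Midpoints: 2, 6, 10, 14, 18, 22, 26
n = 83, Σfm = 1406, mean = 16.9398
Σfm² = 28364
Σf(m − x̄)² = Σfm² − (Σfm)²/n = 28364 − 1406²/83 = 4546.6988
Population variance = 4546.6988 / 83 = 54.7795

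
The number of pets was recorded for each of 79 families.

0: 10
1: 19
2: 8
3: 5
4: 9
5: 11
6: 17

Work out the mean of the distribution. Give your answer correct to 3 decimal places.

3.076

Values: 0, 1, 2, 3, 4, 5, 6
Σfx = 10×0 + 19×1 + 8×2 + 5×3 + 9×4 + 11×5 + 17×6 = 243
n = Σf = 79
Mean = 243 / 79 = 3.0759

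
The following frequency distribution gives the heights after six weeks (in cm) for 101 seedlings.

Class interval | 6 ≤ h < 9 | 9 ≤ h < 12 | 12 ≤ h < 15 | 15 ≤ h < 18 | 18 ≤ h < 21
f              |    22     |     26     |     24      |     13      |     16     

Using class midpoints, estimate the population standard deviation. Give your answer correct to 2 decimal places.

Midpoints: 7.5, 10.5, 13.5, 16.5, 19.5
n = 101, Σfm = 1288.5, mean = 12.7574
Σfm² = 18101.25
Σf(m − x̄)² = Σfm² − (Σfm)²/n = 18101.25 − 1288.5²/101 = 1663.3069
Population variance = 1663.3069 / 101 = 16.4684
Standard deviation = √16.4684 = 4.0581

4.06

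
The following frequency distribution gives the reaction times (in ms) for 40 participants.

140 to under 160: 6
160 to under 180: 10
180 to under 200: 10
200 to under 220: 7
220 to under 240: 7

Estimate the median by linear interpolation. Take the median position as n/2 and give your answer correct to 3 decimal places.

Cumulative frequencies: 6, 16, 26, 33, 40
n = 40; position = n/2 = 20.
This falls in the class 180 to under 200: L = 180, F = 16, f = 10, h = 20.
Median ≈ 180 + ((20 − 16) / 10) × 20 = 188.0000

188.000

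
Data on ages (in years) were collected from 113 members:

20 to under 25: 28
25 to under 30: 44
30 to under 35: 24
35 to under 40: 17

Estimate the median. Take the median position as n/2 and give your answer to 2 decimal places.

28.24

Cumulative frequencies: 28, 72, 96, 113
n = 113; position = n/2 = 56.5.
This falls in the class 25 to under 30: L = 25, F = 28, f = 44, h = 5.
Median ≈ 25 + ((56.5 − 28) / 44) × 5 = 28.2386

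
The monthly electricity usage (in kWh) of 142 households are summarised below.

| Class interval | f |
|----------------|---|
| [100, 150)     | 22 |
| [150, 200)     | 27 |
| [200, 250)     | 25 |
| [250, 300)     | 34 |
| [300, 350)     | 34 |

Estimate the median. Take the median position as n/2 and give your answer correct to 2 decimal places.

244.00

Cumulative frequencies: 22, 49, 74, 108, 142
n = 142; position = n/2 = 71.
This falls in the class [200, 250): L = 200, F = 49, f = 25, h = 50.
Median ≈ 200 + ((71 − 49) / 25) × 50 = 244.0000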